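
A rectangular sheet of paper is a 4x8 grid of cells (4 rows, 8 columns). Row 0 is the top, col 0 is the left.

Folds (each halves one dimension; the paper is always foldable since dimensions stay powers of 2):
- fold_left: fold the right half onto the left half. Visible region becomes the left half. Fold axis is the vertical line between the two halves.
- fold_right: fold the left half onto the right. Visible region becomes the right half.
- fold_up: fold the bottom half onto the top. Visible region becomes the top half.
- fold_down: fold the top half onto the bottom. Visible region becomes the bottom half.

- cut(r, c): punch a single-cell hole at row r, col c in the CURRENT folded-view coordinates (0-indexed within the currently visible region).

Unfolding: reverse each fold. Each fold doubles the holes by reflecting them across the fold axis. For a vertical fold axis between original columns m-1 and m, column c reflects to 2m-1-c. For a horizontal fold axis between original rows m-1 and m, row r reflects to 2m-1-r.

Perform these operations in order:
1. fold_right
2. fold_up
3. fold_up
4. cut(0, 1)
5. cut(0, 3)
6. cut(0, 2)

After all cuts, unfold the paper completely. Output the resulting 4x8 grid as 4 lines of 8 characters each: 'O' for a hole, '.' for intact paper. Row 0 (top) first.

Answer: OOO..OOO
OOO..OOO
OOO..OOO
OOO..OOO

Derivation:
Op 1 fold_right: fold axis v@4; visible region now rows[0,4) x cols[4,8) = 4x4
Op 2 fold_up: fold axis h@2; visible region now rows[0,2) x cols[4,8) = 2x4
Op 3 fold_up: fold axis h@1; visible region now rows[0,1) x cols[4,8) = 1x4
Op 4 cut(0, 1): punch at orig (0,5); cuts so far [(0, 5)]; region rows[0,1) x cols[4,8) = 1x4
Op 5 cut(0, 3): punch at orig (0,7); cuts so far [(0, 5), (0, 7)]; region rows[0,1) x cols[4,8) = 1x4
Op 6 cut(0, 2): punch at orig (0,6); cuts so far [(0, 5), (0, 6), (0, 7)]; region rows[0,1) x cols[4,8) = 1x4
Unfold 1 (reflect across h@1): 6 holes -> [(0, 5), (0, 6), (0, 7), (1, 5), (1, 6), (1, 7)]
Unfold 2 (reflect across h@2): 12 holes -> [(0, 5), (0, 6), (0, 7), (1, 5), (1, 6), (1, 7), (2, 5), (2, 6), (2, 7), (3, 5), (3, 6), (3, 7)]
Unfold 3 (reflect across v@4): 24 holes -> [(0, 0), (0, 1), (0, 2), (0, 5), (0, 6), (0, 7), (1, 0), (1, 1), (1, 2), (1, 5), (1, 6), (1, 7), (2, 0), (2, 1), (2, 2), (2, 5), (2, 6), (2, 7), (3, 0), (3, 1), (3, 2), (3, 5), (3, 6), (3, 7)]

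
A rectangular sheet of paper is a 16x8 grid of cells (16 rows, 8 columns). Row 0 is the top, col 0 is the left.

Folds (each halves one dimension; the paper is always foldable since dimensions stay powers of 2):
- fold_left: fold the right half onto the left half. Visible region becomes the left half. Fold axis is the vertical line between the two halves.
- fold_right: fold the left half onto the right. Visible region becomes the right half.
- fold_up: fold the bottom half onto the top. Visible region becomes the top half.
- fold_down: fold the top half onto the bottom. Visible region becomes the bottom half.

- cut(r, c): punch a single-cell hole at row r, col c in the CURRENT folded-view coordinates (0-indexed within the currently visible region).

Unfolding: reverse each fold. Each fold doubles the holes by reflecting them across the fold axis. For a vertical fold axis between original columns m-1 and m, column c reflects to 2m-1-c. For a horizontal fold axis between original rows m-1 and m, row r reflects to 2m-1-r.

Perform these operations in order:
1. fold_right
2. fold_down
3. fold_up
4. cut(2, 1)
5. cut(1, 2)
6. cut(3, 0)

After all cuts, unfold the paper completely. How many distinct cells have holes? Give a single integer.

Op 1 fold_right: fold axis v@4; visible region now rows[0,16) x cols[4,8) = 16x4
Op 2 fold_down: fold axis h@8; visible region now rows[8,16) x cols[4,8) = 8x4
Op 3 fold_up: fold axis h@12; visible region now rows[8,12) x cols[4,8) = 4x4
Op 4 cut(2, 1): punch at orig (10,5); cuts so far [(10, 5)]; region rows[8,12) x cols[4,8) = 4x4
Op 5 cut(1, 2): punch at orig (9,6); cuts so far [(9, 6), (10, 5)]; region rows[8,12) x cols[4,8) = 4x4
Op 6 cut(3, 0): punch at orig (11,4); cuts so far [(9, 6), (10, 5), (11, 4)]; region rows[8,12) x cols[4,8) = 4x4
Unfold 1 (reflect across h@12): 6 holes -> [(9, 6), (10, 5), (11, 4), (12, 4), (13, 5), (14, 6)]
Unfold 2 (reflect across h@8): 12 holes -> [(1, 6), (2, 5), (3, 4), (4, 4), (5, 5), (6, 6), (9, 6), (10, 5), (11, 4), (12, 4), (13, 5), (14, 6)]
Unfold 3 (reflect across v@4): 24 holes -> [(1, 1), (1, 6), (2, 2), (2, 5), (3, 3), (3, 4), (4, 3), (4, 4), (5, 2), (5, 5), (6, 1), (6, 6), (9, 1), (9, 6), (10, 2), (10, 5), (11, 3), (11, 4), (12, 3), (12, 4), (13, 2), (13, 5), (14, 1), (14, 6)]

Answer: 24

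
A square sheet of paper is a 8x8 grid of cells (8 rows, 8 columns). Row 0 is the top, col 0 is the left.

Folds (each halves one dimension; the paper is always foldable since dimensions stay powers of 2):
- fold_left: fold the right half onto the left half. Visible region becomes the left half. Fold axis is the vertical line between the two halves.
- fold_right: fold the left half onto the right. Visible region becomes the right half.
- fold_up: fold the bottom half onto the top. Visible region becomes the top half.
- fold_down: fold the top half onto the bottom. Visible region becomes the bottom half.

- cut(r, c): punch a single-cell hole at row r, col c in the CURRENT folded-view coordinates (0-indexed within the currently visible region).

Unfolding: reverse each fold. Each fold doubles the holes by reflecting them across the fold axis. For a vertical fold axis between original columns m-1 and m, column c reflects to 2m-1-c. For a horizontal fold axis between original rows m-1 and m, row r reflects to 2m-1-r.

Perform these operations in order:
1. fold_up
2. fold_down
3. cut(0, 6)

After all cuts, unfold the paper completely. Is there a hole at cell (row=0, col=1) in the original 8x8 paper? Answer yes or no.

Op 1 fold_up: fold axis h@4; visible region now rows[0,4) x cols[0,8) = 4x8
Op 2 fold_down: fold axis h@2; visible region now rows[2,4) x cols[0,8) = 2x8
Op 3 cut(0, 6): punch at orig (2,6); cuts so far [(2, 6)]; region rows[2,4) x cols[0,8) = 2x8
Unfold 1 (reflect across h@2): 2 holes -> [(1, 6), (2, 6)]
Unfold 2 (reflect across h@4): 4 holes -> [(1, 6), (2, 6), (5, 6), (6, 6)]
Holes: [(1, 6), (2, 6), (5, 6), (6, 6)]

Answer: no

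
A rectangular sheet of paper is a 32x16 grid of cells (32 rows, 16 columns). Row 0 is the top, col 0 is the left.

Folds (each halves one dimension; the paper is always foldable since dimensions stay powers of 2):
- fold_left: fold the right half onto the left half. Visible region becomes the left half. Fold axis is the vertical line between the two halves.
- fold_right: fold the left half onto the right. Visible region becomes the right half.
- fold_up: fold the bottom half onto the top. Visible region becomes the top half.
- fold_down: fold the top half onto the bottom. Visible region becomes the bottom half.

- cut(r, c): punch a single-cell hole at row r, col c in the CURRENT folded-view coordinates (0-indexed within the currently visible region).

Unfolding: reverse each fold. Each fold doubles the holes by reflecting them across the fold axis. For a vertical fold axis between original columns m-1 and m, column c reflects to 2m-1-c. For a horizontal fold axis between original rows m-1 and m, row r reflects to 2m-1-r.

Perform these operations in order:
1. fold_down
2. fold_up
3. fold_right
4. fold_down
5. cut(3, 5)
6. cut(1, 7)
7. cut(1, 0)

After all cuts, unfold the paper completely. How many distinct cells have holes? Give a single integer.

Answer: 48

Derivation:
Op 1 fold_down: fold axis h@16; visible region now rows[16,32) x cols[0,16) = 16x16
Op 2 fold_up: fold axis h@24; visible region now rows[16,24) x cols[0,16) = 8x16
Op 3 fold_right: fold axis v@8; visible region now rows[16,24) x cols[8,16) = 8x8
Op 4 fold_down: fold axis h@20; visible region now rows[20,24) x cols[8,16) = 4x8
Op 5 cut(3, 5): punch at orig (23,13); cuts so far [(23, 13)]; region rows[20,24) x cols[8,16) = 4x8
Op 6 cut(1, 7): punch at orig (21,15); cuts so far [(21, 15), (23, 13)]; region rows[20,24) x cols[8,16) = 4x8
Op 7 cut(1, 0): punch at orig (21,8); cuts so far [(21, 8), (21, 15), (23, 13)]; region rows[20,24) x cols[8,16) = 4x8
Unfold 1 (reflect across h@20): 6 holes -> [(16, 13), (18, 8), (18, 15), (21, 8), (21, 15), (23, 13)]
Unfold 2 (reflect across v@8): 12 holes -> [(16, 2), (16, 13), (18, 0), (18, 7), (18, 8), (18, 15), (21, 0), (21, 7), (21, 8), (21, 15), (23, 2), (23, 13)]
Unfold 3 (reflect across h@24): 24 holes -> [(16, 2), (16, 13), (18, 0), (18, 7), (18, 8), (18, 15), (21, 0), (21, 7), (21, 8), (21, 15), (23, 2), (23, 13), (24, 2), (24, 13), (26, 0), (26, 7), (26, 8), (26, 15), (29, 0), (29, 7), (29, 8), (29, 15), (31, 2), (31, 13)]
Unfold 4 (reflect across h@16): 48 holes -> [(0, 2), (0, 13), (2, 0), (2, 7), (2, 8), (2, 15), (5, 0), (5, 7), (5, 8), (5, 15), (7, 2), (7, 13), (8, 2), (8, 13), (10, 0), (10, 7), (10, 8), (10, 15), (13, 0), (13, 7), (13, 8), (13, 15), (15, 2), (15, 13), (16, 2), (16, 13), (18, 0), (18, 7), (18, 8), (18, 15), (21, 0), (21, 7), (21, 8), (21, 15), (23, 2), (23, 13), (24, 2), (24, 13), (26, 0), (26, 7), (26, 8), (26, 15), (29, 0), (29, 7), (29, 8), (29, 15), (31, 2), (31, 13)]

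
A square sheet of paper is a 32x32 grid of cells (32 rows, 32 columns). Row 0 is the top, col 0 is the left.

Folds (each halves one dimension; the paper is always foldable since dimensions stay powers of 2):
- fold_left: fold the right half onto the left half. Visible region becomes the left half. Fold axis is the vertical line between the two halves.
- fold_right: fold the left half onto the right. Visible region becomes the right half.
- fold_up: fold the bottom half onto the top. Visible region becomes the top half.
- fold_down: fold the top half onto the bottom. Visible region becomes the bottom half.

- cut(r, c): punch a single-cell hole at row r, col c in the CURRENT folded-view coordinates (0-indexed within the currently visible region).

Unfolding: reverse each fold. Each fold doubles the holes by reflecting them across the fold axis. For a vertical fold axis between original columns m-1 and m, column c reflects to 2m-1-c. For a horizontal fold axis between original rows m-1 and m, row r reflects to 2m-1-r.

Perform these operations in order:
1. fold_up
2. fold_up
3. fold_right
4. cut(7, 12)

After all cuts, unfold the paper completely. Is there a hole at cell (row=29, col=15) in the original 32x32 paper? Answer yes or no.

Op 1 fold_up: fold axis h@16; visible region now rows[0,16) x cols[0,32) = 16x32
Op 2 fold_up: fold axis h@8; visible region now rows[0,8) x cols[0,32) = 8x32
Op 3 fold_right: fold axis v@16; visible region now rows[0,8) x cols[16,32) = 8x16
Op 4 cut(7, 12): punch at orig (7,28); cuts so far [(7, 28)]; region rows[0,8) x cols[16,32) = 8x16
Unfold 1 (reflect across v@16): 2 holes -> [(7, 3), (7, 28)]
Unfold 2 (reflect across h@8): 4 holes -> [(7, 3), (7, 28), (8, 3), (8, 28)]
Unfold 3 (reflect across h@16): 8 holes -> [(7, 3), (7, 28), (8, 3), (8, 28), (23, 3), (23, 28), (24, 3), (24, 28)]
Holes: [(7, 3), (7, 28), (8, 3), (8, 28), (23, 3), (23, 28), (24, 3), (24, 28)]

Answer: no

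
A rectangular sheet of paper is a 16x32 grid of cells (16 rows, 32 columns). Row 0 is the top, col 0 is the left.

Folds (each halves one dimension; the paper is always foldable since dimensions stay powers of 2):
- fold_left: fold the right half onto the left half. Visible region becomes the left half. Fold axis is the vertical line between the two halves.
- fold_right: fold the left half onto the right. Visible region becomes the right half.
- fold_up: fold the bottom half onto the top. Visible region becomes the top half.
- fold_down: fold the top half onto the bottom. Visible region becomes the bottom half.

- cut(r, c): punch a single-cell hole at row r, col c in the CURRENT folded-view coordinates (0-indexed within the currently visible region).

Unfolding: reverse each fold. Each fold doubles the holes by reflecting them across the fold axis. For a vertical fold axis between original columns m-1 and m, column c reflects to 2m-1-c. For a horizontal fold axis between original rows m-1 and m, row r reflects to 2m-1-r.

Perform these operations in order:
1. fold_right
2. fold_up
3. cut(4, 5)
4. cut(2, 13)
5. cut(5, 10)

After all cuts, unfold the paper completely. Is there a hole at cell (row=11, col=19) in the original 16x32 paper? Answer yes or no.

Answer: no

Derivation:
Op 1 fold_right: fold axis v@16; visible region now rows[0,16) x cols[16,32) = 16x16
Op 2 fold_up: fold axis h@8; visible region now rows[0,8) x cols[16,32) = 8x16
Op 3 cut(4, 5): punch at orig (4,21); cuts so far [(4, 21)]; region rows[0,8) x cols[16,32) = 8x16
Op 4 cut(2, 13): punch at orig (2,29); cuts so far [(2, 29), (4, 21)]; region rows[0,8) x cols[16,32) = 8x16
Op 5 cut(5, 10): punch at orig (5,26); cuts so far [(2, 29), (4, 21), (5, 26)]; region rows[0,8) x cols[16,32) = 8x16
Unfold 1 (reflect across h@8): 6 holes -> [(2, 29), (4, 21), (5, 26), (10, 26), (11, 21), (13, 29)]
Unfold 2 (reflect across v@16): 12 holes -> [(2, 2), (2, 29), (4, 10), (4, 21), (5, 5), (5, 26), (10, 5), (10, 26), (11, 10), (11, 21), (13, 2), (13, 29)]
Holes: [(2, 2), (2, 29), (4, 10), (4, 21), (5, 5), (5, 26), (10, 5), (10, 26), (11, 10), (11, 21), (13, 2), (13, 29)]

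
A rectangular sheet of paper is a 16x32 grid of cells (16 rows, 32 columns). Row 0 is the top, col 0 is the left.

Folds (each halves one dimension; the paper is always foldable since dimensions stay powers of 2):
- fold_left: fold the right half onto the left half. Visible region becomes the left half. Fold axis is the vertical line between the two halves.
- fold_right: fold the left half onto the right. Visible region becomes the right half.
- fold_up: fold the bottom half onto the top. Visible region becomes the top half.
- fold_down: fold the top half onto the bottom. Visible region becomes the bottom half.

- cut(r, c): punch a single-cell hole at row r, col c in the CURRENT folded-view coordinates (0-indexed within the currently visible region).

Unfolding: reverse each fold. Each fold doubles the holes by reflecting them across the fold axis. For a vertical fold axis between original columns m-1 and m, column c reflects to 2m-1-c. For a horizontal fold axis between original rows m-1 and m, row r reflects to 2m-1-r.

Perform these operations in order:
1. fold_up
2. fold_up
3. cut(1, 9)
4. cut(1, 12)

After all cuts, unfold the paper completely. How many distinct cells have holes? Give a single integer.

Op 1 fold_up: fold axis h@8; visible region now rows[0,8) x cols[0,32) = 8x32
Op 2 fold_up: fold axis h@4; visible region now rows[0,4) x cols[0,32) = 4x32
Op 3 cut(1, 9): punch at orig (1,9); cuts so far [(1, 9)]; region rows[0,4) x cols[0,32) = 4x32
Op 4 cut(1, 12): punch at orig (1,12); cuts so far [(1, 9), (1, 12)]; region rows[0,4) x cols[0,32) = 4x32
Unfold 1 (reflect across h@4): 4 holes -> [(1, 9), (1, 12), (6, 9), (6, 12)]
Unfold 2 (reflect across h@8): 8 holes -> [(1, 9), (1, 12), (6, 9), (6, 12), (9, 9), (9, 12), (14, 9), (14, 12)]

Answer: 8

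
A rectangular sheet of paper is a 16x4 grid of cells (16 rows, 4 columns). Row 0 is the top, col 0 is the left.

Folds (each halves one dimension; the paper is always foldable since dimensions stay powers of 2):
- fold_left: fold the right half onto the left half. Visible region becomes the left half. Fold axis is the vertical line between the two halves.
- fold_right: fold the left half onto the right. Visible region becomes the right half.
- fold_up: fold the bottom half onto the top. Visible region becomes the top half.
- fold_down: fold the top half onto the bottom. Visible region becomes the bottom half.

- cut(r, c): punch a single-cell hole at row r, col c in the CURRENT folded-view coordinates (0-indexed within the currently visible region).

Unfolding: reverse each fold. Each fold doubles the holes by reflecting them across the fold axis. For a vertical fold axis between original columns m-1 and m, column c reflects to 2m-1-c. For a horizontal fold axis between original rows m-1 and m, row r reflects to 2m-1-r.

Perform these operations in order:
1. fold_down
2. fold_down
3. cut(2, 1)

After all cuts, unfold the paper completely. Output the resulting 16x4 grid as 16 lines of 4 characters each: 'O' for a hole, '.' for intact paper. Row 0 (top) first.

Answer: ....
.O..
....
....
....
....
.O..
....
....
.O..
....
....
....
....
.O..
....

Derivation:
Op 1 fold_down: fold axis h@8; visible region now rows[8,16) x cols[0,4) = 8x4
Op 2 fold_down: fold axis h@12; visible region now rows[12,16) x cols[0,4) = 4x4
Op 3 cut(2, 1): punch at orig (14,1); cuts so far [(14, 1)]; region rows[12,16) x cols[0,4) = 4x4
Unfold 1 (reflect across h@12): 2 holes -> [(9, 1), (14, 1)]
Unfold 2 (reflect across h@8): 4 holes -> [(1, 1), (6, 1), (9, 1), (14, 1)]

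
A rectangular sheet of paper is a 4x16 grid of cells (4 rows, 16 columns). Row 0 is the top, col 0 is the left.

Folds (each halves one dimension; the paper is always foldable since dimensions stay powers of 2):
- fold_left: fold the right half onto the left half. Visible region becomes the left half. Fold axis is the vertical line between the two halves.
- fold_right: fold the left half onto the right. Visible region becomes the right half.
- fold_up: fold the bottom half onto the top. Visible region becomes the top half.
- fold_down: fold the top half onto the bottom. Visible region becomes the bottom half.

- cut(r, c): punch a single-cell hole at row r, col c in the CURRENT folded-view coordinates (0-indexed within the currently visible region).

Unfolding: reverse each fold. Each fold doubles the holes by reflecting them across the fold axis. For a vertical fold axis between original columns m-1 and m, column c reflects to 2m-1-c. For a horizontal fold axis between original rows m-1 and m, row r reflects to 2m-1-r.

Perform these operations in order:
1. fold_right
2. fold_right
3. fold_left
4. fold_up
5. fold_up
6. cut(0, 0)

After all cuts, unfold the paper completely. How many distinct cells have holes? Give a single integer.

Op 1 fold_right: fold axis v@8; visible region now rows[0,4) x cols[8,16) = 4x8
Op 2 fold_right: fold axis v@12; visible region now rows[0,4) x cols[12,16) = 4x4
Op 3 fold_left: fold axis v@14; visible region now rows[0,4) x cols[12,14) = 4x2
Op 4 fold_up: fold axis h@2; visible region now rows[0,2) x cols[12,14) = 2x2
Op 5 fold_up: fold axis h@1; visible region now rows[0,1) x cols[12,14) = 1x2
Op 6 cut(0, 0): punch at orig (0,12); cuts so far [(0, 12)]; region rows[0,1) x cols[12,14) = 1x2
Unfold 1 (reflect across h@1): 2 holes -> [(0, 12), (1, 12)]
Unfold 2 (reflect across h@2): 4 holes -> [(0, 12), (1, 12), (2, 12), (3, 12)]
Unfold 3 (reflect across v@14): 8 holes -> [(0, 12), (0, 15), (1, 12), (1, 15), (2, 12), (2, 15), (3, 12), (3, 15)]
Unfold 4 (reflect across v@12): 16 holes -> [(0, 8), (0, 11), (0, 12), (0, 15), (1, 8), (1, 11), (1, 12), (1, 15), (2, 8), (2, 11), (2, 12), (2, 15), (3, 8), (3, 11), (3, 12), (3, 15)]
Unfold 5 (reflect across v@8): 32 holes -> [(0, 0), (0, 3), (0, 4), (0, 7), (0, 8), (0, 11), (0, 12), (0, 15), (1, 0), (1, 3), (1, 4), (1, 7), (1, 8), (1, 11), (1, 12), (1, 15), (2, 0), (2, 3), (2, 4), (2, 7), (2, 8), (2, 11), (2, 12), (2, 15), (3, 0), (3, 3), (3, 4), (3, 7), (3, 8), (3, 11), (3, 12), (3, 15)]

Answer: 32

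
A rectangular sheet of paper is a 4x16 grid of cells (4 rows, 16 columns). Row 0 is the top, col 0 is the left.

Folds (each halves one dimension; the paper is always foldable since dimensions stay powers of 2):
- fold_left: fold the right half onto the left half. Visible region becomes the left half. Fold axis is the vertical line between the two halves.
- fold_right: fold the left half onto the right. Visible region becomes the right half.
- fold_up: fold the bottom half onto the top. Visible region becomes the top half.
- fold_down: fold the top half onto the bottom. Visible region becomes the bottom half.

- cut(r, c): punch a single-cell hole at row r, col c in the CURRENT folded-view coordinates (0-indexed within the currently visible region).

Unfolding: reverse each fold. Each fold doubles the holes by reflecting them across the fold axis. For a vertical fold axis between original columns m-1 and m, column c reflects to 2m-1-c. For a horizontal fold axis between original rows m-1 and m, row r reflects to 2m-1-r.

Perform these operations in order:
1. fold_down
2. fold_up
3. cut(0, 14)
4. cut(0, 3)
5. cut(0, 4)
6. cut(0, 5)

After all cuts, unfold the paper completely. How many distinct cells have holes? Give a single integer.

Answer: 16

Derivation:
Op 1 fold_down: fold axis h@2; visible region now rows[2,4) x cols[0,16) = 2x16
Op 2 fold_up: fold axis h@3; visible region now rows[2,3) x cols[0,16) = 1x16
Op 3 cut(0, 14): punch at orig (2,14); cuts so far [(2, 14)]; region rows[2,3) x cols[0,16) = 1x16
Op 4 cut(0, 3): punch at orig (2,3); cuts so far [(2, 3), (2, 14)]; region rows[2,3) x cols[0,16) = 1x16
Op 5 cut(0, 4): punch at orig (2,4); cuts so far [(2, 3), (2, 4), (2, 14)]; region rows[2,3) x cols[0,16) = 1x16
Op 6 cut(0, 5): punch at orig (2,5); cuts so far [(2, 3), (2, 4), (2, 5), (2, 14)]; region rows[2,3) x cols[0,16) = 1x16
Unfold 1 (reflect across h@3): 8 holes -> [(2, 3), (2, 4), (2, 5), (2, 14), (3, 3), (3, 4), (3, 5), (3, 14)]
Unfold 2 (reflect across h@2): 16 holes -> [(0, 3), (0, 4), (0, 5), (0, 14), (1, 3), (1, 4), (1, 5), (1, 14), (2, 3), (2, 4), (2, 5), (2, 14), (3, 3), (3, 4), (3, 5), (3, 14)]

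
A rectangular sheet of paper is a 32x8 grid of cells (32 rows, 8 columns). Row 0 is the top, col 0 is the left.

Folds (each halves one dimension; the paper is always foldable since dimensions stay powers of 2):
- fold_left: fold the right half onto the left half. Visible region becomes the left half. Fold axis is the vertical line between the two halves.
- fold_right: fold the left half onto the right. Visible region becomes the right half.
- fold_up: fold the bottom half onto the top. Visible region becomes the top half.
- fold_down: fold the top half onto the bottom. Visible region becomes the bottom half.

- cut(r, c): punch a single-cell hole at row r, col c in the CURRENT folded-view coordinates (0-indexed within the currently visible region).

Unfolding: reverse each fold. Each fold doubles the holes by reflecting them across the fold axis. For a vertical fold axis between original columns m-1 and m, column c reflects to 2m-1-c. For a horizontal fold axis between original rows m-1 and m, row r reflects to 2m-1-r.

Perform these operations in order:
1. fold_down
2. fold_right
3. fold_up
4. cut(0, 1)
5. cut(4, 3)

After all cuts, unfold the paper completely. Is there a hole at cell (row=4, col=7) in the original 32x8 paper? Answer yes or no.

Answer: yes

Derivation:
Op 1 fold_down: fold axis h@16; visible region now rows[16,32) x cols[0,8) = 16x8
Op 2 fold_right: fold axis v@4; visible region now rows[16,32) x cols[4,8) = 16x4
Op 3 fold_up: fold axis h@24; visible region now rows[16,24) x cols[4,8) = 8x4
Op 4 cut(0, 1): punch at orig (16,5); cuts so far [(16, 5)]; region rows[16,24) x cols[4,8) = 8x4
Op 5 cut(4, 3): punch at orig (20,7); cuts so far [(16, 5), (20, 7)]; region rows[16,24) x cols[4,8) = 8x4
Unfold 1 (reflect across h@24): 4 holes -> [(16, 5), (20, 7), (27, 7), (31, 5)]
Unfold 2 (reflect across v@4): 8 holes -> [(16, 2), (16, 5), (20, 0), (20, 7), (27, 0), (27, 7), (31, 2), (31, 5)]
Unfold 3 (reflect across h@16): 16 holes -> [(0, 2), (0, 5), (4, 0), (4, 7), (11, 0), (11, 7), (15, 2), (15, 5), (16, 2), (16, 5), (20, 0), (20, 7), (27, 0), (27, 7), (31, 2), (31, 5)]
Holes: [(0, 2), (0, 5), (4, 0), (4, 7), (11, 0), (11, 7), (15, 2), (15, 5), (16, 2), (16, 5), (20, 0), (20, 7), (27, 0), (27, 7), (31, 2), (31, 5)]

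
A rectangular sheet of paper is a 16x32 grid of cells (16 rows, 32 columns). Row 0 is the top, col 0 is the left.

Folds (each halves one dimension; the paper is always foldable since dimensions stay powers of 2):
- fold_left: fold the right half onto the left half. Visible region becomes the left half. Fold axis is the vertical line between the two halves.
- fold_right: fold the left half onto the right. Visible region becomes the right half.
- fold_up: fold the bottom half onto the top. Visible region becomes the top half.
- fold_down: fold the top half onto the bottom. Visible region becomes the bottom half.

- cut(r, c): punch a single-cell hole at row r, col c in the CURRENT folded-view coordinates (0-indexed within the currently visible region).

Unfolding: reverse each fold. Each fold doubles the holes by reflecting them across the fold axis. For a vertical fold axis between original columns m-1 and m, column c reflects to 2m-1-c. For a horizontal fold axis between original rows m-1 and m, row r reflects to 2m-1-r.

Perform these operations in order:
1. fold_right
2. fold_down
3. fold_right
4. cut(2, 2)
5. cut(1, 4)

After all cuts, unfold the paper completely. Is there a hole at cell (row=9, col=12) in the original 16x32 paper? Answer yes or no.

Op 1 fold_right: fold axis v@16; visible region now rows[0,16) x cols[16,32) = 16x16
Op 2 fold_down: fold axis h@8; visible region now rows[8,16) x cols[16,32) = 8x16
Op 3 fold_right: fold axis v@24; visible region now rows[8,16) x cols[24,32) = 8x8
Op 4 cut(2, 2): punch at orig (10,26); cuts so far [(10, 26)]; region rows[8,16) x cols[24,32) = 8x8
Op 5 cut(1, 4): punch at orig (9,28); cuts so far [(9, 28), (10, 26)]; region rows[8,16) x cols[24,32) = 8x8
Unfold 1 (reflect across v@24): 4 holes -> [(9, 19), (9, 28), (10, 21), (10, 26)]
Unfold 2 (reflect across h@8): 8 holes -> [(5, 21), (5, 26), (6, 19), (6, 28), (9, 19), (9, 28), (10, 21), (10, 26)]
Unfold 3 (reflect across v@16): 16 holes -> [(5, 5), (5, 10), (5, 21), (5, 26), (6, 3), (6, 12), (6, 19), (6, 28), (9, 3), (9, 12), (9, 19), (9, 28), (10, 5), (10, 10), (10, 21), (10, 26)]
Holes: [(5, 5), (5, 10), (5, 21), (5, 26), (6, 3), (6, 12), (6, 19), (6, 28), (9, 3), (9, 12), (9, 19), (9, 28), (10, 5), (10, 10), (10, 21), (10, 26)]

Answer: yes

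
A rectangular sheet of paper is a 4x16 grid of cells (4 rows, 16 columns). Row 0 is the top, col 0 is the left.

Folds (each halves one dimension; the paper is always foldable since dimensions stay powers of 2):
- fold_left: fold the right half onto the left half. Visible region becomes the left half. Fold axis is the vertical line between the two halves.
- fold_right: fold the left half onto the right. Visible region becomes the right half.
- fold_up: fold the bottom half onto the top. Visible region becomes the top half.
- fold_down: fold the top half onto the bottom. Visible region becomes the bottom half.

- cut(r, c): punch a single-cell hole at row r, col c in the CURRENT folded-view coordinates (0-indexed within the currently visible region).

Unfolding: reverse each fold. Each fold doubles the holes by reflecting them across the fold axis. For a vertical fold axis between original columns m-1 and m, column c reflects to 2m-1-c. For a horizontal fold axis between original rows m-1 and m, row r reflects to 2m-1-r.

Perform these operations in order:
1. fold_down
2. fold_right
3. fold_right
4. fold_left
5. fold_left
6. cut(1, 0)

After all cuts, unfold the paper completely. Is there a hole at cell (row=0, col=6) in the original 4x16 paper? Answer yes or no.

Answer: yes

Derivation:
Op 1 fold_down: fold axis h@2; visible region now rows[2,4) x cols[0,16) = 2x16
Op 2 fold_right: fold axis v@8; visible region now rows[2,4) x cols[8,16) = 2x8
Op 3 fold_right: fold axis v@12; visible region now rows[2,4) x cols[12,16) = 2x4
Op 4 fold_left: fold axis v@14; visible region now rows[2,4) x cols[12,14) = 2x2
Op 5 fold_left: fold axis v@13; visible region now rows[2,4) x cols[12,13) = 2x1
Op 6 cut(1, 0): punch at orig (3,12); cuts so far [(3, 12)]; region rows[2,4) x cols[12,13) = 2x1
Unfold 1 (reflect across v@13): 2 holes -> [(3, 12), (3, 13)]
Unfold 2 (reflect across v@14): 4 holes -> [(3, 12), (3, 13), (3, 14), (3, 15)]
Unfold 3 (reflect across v@12): 8 holes -> [(3, 8), (3, 9), (3, 10), (3, 11), (3, 12), (3, 13), (3, 14), (3, 15)]
Unfold 4 (reflect across v@8): 16 holes -> [(3, 0), (3, 1), (3, 2), (3, 3), (3, 4), (3, 5), (3, 6), (3, 7), (3, 8), (3, 9), (3, 10), (3, 11), (3, 12), (3, 13), (3, 14), (3, 15)]
Unfold 5 (reflect across h@2): 32 holes -> [(0, 0), (0, 1), (0, 2), (0, 3), (0, 4), (0, 5), (0, 6), (0, 7), (0, 8), (0, 9), (0, 10), (0, 11), (0, 12), (0, 13), (0, 14), (0, 15), (3, 0), (3, 1), (3, 2), (3, 3), (3, 4), (3, 5), (3, 6), (3, 7), (3, 8), (3, 9), (3, 10), (3, 11), (3, 12), (3, 13), (3, 14), (3, 15)]
Holes: [(0, 0), (0, 1), (0, 2), (0, 3), (0, 4), (0, 5), (0, 6), (0, 7), (0, 8), (0, 9), (0, 10), (0, 11), (0, 12), (0, 13), (0, 14), (0, 15), (3, 0), (3, 1), (3, 2), (3, 3), (3, 4), (3, 5), (3, 6), (3, 7), (3, 8), (3, 9), (3, 10), (3, 11), (3, 12), (3, 13), (3, 14), (3, 15)]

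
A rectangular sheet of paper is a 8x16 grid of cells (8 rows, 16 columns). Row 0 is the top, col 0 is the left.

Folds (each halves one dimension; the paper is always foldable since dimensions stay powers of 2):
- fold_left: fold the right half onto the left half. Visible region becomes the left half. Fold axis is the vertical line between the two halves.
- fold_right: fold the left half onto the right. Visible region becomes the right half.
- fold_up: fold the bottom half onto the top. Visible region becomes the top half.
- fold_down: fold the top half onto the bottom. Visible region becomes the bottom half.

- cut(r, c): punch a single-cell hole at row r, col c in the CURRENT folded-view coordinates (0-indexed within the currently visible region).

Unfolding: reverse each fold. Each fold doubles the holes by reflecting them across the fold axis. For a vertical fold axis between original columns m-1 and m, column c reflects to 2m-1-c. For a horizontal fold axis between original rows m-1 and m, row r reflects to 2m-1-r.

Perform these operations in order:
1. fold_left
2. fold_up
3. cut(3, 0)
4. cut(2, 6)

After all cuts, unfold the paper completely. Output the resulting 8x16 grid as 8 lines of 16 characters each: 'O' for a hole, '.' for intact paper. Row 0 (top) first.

Op 1 fold_left: fold axis v@8; visible region now rows[0,8) x cols[0,8) = 8x8
Op 2 fold_up: fold axis h@4; visible region now rows[0,4) x cols[0,8) = 4x8
Op 3 cut(3, 0): punch at orig (3,0); cuts so far [(3, 0)]; region rows[0,4) x cols[0,8) = 4x8
Op 4 cut(2, 6): punch at orig (2,6); cuts so far [(2, 6), (3, 0)]; region rows[0,4) x cols[0,8) = 4x8
Unfold 1 (reflect across h@4): 4 holes -> [(2, 6), (3, 0), (4, 0), (5, 6)]
Unfold 2 (reflect across v@8): 8 holes -> [(2, 6), (2, 9), (3, 0), (3, 15), (4, 0), (4, 15), (5, 6), (5, 9)]

Answer: ................
................
......O..O......
O..............O
O..............O
......O..O......
................
................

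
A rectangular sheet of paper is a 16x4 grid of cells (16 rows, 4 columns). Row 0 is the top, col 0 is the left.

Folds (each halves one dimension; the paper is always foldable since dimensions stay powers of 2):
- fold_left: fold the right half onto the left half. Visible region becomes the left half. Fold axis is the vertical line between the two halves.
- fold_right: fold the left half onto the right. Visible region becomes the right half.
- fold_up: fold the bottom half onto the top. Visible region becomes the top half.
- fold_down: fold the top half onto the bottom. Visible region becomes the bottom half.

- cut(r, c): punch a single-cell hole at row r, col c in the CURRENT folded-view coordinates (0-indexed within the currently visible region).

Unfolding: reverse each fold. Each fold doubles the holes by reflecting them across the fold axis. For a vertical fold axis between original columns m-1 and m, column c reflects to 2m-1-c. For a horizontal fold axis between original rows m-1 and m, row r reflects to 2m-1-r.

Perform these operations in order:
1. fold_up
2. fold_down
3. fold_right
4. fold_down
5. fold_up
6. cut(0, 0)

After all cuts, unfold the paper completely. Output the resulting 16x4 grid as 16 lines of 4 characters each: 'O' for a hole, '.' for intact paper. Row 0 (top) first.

Op 1 fold_up: fold axis h@8; visible region now rows[0,8) x cols[0,4) = 8x4
Op 2 fold_down: fold axis h@4; visible region now rows[4,8) x cols[0,4) = 4x4
Op 3 fold_right: fold axis v@2; visible region now rows[4,8) x cols[2,4) = 4x2
Op 4 fold_down: fold axis h@6; visible region now rows[6,8) x cols[2,4) = 2x2
Op 5 fold_up: fold axis h@7; visible region now rows[6,7) x cols[2,4) = 1x2
Op 6 cut(0, 0): punch at orig (6,2); cuts so far [(6, 2)]; region rows[6,7) x cols[2,4) = 1x2
Unfold 1 (reflect across h@7): 2 holes -> [(6, 2), (7, 2)]
Unfold 2 (reflect across h@6): 4 holes -> [(4, 2), (5, 2), (6, 2), (7, 2)]
Unfold 3 (reflect across v@2): 8 holes -> [(4, 1), (4, 2), (5, 1), (5, 2), (6, 1), (6, 2), (7, 1), (7, 2)]
Unfold 4 (reflect across h@4): 16 holes -> [(0, 1), (0, 2), (1, 1), (1, 2), (2, 1), (2, 2), (3, 1), (3, 2), (4, 1), (4, 2), (5, 1), (5, 2), (6, 1), (6, 2), (7, 1), (7, 2)]
Unfold 5 (reflect across h@8): 32 holes -> [(0, 1), (0, 2), (1, 1), (1, 2), (2, 1), (2, 2), (3, 1), (3, 2), (4, 1), (4, 2), (5, 1), (5, 2), (6, 1), (6, 2), (7, 1), (7, 2), (8, 1), (8, 2), (9, 1), (9, 2), (10, 1), (10, 2), (11, 1), (11, 2), (12, 1), (12, 2), (13, 1), (13, 2), (14, 1), (14, 2), (15, 1), (15, 2)]

Answer: .OO.
.OO.
.OO.
.OO.
.OO.
.OO.
.OO.
.OO.
.OO.
.OO.
.OO.
.OO.
.OO.
.OO.
.OO.
.OO.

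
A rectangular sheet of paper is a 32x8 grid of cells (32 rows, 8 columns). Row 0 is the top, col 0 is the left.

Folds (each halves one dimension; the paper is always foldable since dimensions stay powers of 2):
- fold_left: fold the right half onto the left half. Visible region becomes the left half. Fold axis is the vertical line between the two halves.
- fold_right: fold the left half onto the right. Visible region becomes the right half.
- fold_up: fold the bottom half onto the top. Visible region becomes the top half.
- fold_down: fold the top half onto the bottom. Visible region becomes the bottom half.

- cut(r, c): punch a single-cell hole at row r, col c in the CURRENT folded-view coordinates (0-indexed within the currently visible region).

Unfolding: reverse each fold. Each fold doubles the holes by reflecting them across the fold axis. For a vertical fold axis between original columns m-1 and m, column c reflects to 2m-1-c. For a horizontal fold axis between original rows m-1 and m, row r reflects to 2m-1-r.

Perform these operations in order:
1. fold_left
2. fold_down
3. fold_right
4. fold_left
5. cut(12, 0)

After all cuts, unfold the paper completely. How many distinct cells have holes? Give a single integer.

Answer: 16

Derivation:
Op 1 fold_left: fold axis v@4; visible region now rows[0,32) x cols[0,4) = 32x4
Op 2 fold_down: fold axis h@16; visible region now rows[16,32) x cols[0,4) = 16x4
Op 3 fold_right: fold axis v@2; visible region now rows[16,32) x cols[2,4) = 16x2
Op 4 fold_left: fold axis v@3; visible region now rows[16,32) x cols[2,3) = 16x1
Op 5 cut(12, 0): punch at orig (28,2); cuts so far [(28, 2)]; region rows[16,32) x cols[2,3) = 16x1
Unfold 1 (reflect across v@3): 2 holes -> [(28, 2), (28, 3)]
Unfold 2 (reflect across v@2): 4 holes -> [(28, 0), (28, 1), (28, 2), (28, 3)]
Unfold 3 (reflect across h@16): 8 holes -> [(3, 0), (3, 1), (3, 2), (3, 3), (28, 0), (28, 1), (28, 2), (28, 3)]
Unfold 4 (reflect across v@4): 16 holes -> [(3, 0), (3, 1), (3, 2), (3, 3), (3, 4), (3, 5), (3, 6), (3, 7), (28, 0), (28, 1), (28, 2), (28, 3), (28, 4), (28, 5), (28, 6), (28, 7)]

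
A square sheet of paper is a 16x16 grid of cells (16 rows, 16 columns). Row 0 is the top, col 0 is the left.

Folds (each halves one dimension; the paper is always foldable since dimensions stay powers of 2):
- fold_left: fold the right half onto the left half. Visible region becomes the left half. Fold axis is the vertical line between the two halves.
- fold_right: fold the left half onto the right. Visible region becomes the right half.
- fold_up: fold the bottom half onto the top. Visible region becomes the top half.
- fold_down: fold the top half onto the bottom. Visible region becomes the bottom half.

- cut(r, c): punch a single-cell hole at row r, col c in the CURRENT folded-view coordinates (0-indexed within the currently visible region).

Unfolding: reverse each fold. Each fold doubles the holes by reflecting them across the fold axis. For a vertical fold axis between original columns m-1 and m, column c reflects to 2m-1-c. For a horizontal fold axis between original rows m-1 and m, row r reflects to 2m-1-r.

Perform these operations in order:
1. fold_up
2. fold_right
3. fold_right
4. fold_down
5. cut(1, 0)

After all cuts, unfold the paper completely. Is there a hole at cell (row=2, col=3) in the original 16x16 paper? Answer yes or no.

Answer: yes

Derivation:
Op 1 fold_up: fold axis h@8; visible region now rows[0,8) x cols[0,16) = 8x16
Op 2 fold_right: fold axis v@8; visible region now rows[0,8) x cols[8,16) = 8x8
Op 3 fold_right: fold axis v@12; visible region now rows[0,8) x cols[12,16) = 8x4
Op 4 fold_down: fold axis h@4; visible region now rows[4,8) x cols[12,16) = 4x4
Op 5 cut(1, 0): punch at orig (5,12); cuts so far [(5, 12)]; region rows[4,8) x cols[12,16) = 4x4
Unfold 1 (reflect across h@4): 2 holes -> [(2, 12), (5, 12)]
Unfold 2 (reflect across v@12): 4 holes -> [(2, 11), (2, 12), (5, 11), (5, 12)]
Unfold 3 (reflect across v@8): 8 holes -> [(2, 3), (2, 4), (2, 11), (2, 12), (5, 3), (5, 4), (5, 11), (5, 12)]
Unfold 4 (reflect across h@8): 16 holes -> [(2, 3), (2, 4), (2, 11), (2, 12), (5, 3), (5, 4), (5, 11), (5, 12), (10, 3), (10, 4), (10, 11), (10, 12), (13, 3), (13, 4), (13, 11), (13, 12)]
Holes: [(2, 3), (2, 4), (2, 11), (2, 12), (5, 3), (5, 4), (5, 11), (5, 12), (10, 3), (10, 4), (10, 11), (10, 12), (13, 3), (13, 4), (13, 11), (13, 12)]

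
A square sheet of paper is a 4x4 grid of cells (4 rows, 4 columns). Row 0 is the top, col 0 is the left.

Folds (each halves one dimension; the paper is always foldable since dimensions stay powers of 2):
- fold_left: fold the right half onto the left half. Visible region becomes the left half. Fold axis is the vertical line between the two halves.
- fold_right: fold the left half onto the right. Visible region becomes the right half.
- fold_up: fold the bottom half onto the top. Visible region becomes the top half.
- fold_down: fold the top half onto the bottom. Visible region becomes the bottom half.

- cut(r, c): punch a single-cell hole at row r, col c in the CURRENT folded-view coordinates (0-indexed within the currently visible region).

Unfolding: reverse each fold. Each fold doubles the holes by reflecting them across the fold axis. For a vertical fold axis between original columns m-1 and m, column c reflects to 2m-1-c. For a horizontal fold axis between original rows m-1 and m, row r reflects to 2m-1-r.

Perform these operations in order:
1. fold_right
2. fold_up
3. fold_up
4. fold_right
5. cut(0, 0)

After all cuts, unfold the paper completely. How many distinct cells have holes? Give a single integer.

Answer: 16

Derivation:
Op 1 fold_right: fold axis v@2; visible region now rows[0,4) x cols[2,4) = 4x2
Op 2 fold_up: fold axis h@2; visible region now rows[0,2) x cols[2,4) = 2x2
Op 3 fold_up: fold axis h@1; visible region now rows[0,1) x cols[2,4) = 1x2
Op 4 fold_right: fold axis v@3; visible region now rows[0,1) x cols[3,4) = 1x1
Op 5 cut(0, 0): punch at orig (0,3); cuts so far [(0, 3)]; region rows[0,1) x cols[3,4) = 1x1
Unfold 1 (reflect across v@3): 2 holes -> [(0, 2), (0, 3)]
Unfold 2 (reflect across h@1): 4 holes -> [(0, 2), (0, 3), (1, 2), (1, 3)]
Unfold 3 (reflect across h@2): 8 holes -> [(0, 2), (0, 3), (1, 2), (1, 3), (2, 2), (2, 3), (3, 2), (3, 3)]
Unfold 4 (reflect across v@2): 16 holes -> [(0, 0), (0, 1), (0, 2), (0, 3), (1, 0), (1, 1), (1, 2), (1, 3), (2, 0), (2, 1), (2, 2), (2, 3), (3, 0), (3, 1), (3, 2), (3, 3)]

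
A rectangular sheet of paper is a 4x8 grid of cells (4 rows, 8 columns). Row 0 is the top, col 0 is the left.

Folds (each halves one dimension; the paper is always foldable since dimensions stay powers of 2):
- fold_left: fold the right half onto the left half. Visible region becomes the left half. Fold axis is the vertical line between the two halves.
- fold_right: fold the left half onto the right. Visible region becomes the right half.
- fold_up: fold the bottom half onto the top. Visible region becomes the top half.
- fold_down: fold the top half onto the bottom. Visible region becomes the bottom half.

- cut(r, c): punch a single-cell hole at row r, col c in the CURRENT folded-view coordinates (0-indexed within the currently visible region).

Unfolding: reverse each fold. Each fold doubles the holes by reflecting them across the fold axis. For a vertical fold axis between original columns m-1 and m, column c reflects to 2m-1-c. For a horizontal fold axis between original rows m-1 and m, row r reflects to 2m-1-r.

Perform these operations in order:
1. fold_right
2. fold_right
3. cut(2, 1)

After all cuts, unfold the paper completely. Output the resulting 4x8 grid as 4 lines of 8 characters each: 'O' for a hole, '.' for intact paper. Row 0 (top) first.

Answer: ........
........
O..OO..O
........

Derivation:
Op 1 fold_right: fold axis v@4; visible region now rows[0,4) x cols[4,8) = 4x4
Op 2 fold_right: fold axis v@6; visible region now rows[0,4) x cols[6,8) = 4x2
Op 3 cut(2, 1): punch at orig (2,7); cuts so far [(2, 7)]; region rows[0,4) x cols[6,8) = 4x2
Unfold 1 (reflect across v@6): 2 holes -> [(2, 4), (2, 7)]
Unfold 2 (reflect across v@4): 4 holes -> [(2, 0), (2, 3), (2, 4), (2, 7)]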